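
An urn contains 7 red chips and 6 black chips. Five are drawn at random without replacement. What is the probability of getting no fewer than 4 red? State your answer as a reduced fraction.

7/39

Total selections: C(13,5) = 1287.
Favorable selections (no fewer than 4 red): C(7,4)·C(6,1) + C(7,5)·C(6,0) = 210 + 21 = 231.
Probability = 231/1287 = 7/39.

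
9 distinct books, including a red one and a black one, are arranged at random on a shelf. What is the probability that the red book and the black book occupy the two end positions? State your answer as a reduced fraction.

There are 9! = 362880 arrangements.
Place the red book and the black book at the ends in 2 ways, arrange the remaining 7 in 7! = 5040 ways: 2·5040 = 10080.
Probability = 10080/362880 = 1/36.

1/36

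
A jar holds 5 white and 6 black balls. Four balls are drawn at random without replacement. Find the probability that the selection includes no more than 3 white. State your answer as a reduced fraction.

There are C(11,4) = 330 ways to choose the 4.
The complement is exactly 4 white: C(5,4)·C(6,0) = 5.
Probability = 1 − 5/330 = 325/330 = 65/66.

65/66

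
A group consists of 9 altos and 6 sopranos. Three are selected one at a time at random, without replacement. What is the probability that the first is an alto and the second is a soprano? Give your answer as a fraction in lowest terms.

9/35

Multiply the conditional probabilities at each draw: 9/15 · 6/14 = 54/210 = 9/35.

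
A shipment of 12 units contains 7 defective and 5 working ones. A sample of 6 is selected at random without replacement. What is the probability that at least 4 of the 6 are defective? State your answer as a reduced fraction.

1/2

There are C(12,6) = 924 ways to choose the 6.
Favorable selections (at least 4 defective): C(7,4)·C(5,2) + C(7,5)·C(5,1) + C(7,6)·C(5,0) = 350 + 105 + 7 = 462.
Probability = 462/924 = 1/2.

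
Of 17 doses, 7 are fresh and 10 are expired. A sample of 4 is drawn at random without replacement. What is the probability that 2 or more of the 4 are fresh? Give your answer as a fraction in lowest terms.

There are C(17,4) = 2380 ways to choose the 4.
Count the complement (fewer than 2 fresh): C(7,0)·C(10,4) + C(7,1)·C(10,3) = 210 + 840 = 1050.
Probability = 1 − 1050/2380 = 1330/2380 = 19/34.

19/34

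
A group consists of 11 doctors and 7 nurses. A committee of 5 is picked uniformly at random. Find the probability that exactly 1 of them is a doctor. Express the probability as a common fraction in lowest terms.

55/1224

Total number of selections: C(18,5) = 8568.
Selections with exactly 1 doctor: choose 1 of the 11 doctors and 4 of the 7 nurses, C(11,1)·C(7,4) = 11·35 = 385.
Probability = 385/8568 = 55/1224.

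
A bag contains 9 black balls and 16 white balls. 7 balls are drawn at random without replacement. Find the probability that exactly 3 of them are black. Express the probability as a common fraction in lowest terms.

Total number of selections: C(25,7) = 480700.
Selections with exactly 3 black: choose 3 of the 9 black and 4 of the 16 white, C(9,3)·C(16,4) = 84·1820 = 152880.
Probability = 152880/480700 = 7644/24035.

7644/24035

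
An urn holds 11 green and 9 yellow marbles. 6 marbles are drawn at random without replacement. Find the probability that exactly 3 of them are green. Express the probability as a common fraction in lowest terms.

There are C(20,6) = 38760 ways to choose 6 from 20.
Selections with exactly 3 green: choose 3 of the 11 green and 3 of the 9 yellow, C(11,3)·C(9,3) = 165·84 = 13860.
Probability = 13860/38760 = 231/646.

231/646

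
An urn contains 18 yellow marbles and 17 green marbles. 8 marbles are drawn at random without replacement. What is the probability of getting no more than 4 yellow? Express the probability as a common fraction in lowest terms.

12269/19778

There are C(35,8) = 23535820 ways to choose the 8.
Count the complement (more than 4 yellow): C(18,5)·C(17,3) + C(18,6)·C(17,2) + C(18,7)·C(17,1) + C(18,8)·C(17,0) = 5826240 + 2524704 + 541008 + 43758 = 8935710.
Probability = 1 − 8935710/23535820 = 14600110/23535820 = 12269/19778.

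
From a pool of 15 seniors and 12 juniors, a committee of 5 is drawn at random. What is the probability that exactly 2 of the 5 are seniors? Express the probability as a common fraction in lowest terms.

There are C(27,5) = 80730 ways to choose 5 from 27.
Selections with exactly 2 seniors: choose 2 of the 15 seniors and 3 of the 12 juniors, C(15,2)·C(12,3) = 105·220 = 23100.
Probability = 23100/80730 = 770/2691.

770/2691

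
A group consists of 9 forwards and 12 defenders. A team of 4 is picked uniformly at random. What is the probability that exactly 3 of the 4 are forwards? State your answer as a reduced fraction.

16/95

There are C(21,4) = 5985 ways to choose 4 from 21.
Selections with exactly 3 forwards: choose 3 of the 9 forwards and 1 of the 12 defenders, C(9,3)·C(12,1) = 84·12 = 1008.
Probability = 1008/5985 = 16/95.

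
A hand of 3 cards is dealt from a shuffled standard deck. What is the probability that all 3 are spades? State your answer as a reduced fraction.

11/850

There are C(52,3) = 22100 possible 3-card hands.
Hands that are all spades: C(13,3) = 286.
Probability = 286/22100 = 11/850.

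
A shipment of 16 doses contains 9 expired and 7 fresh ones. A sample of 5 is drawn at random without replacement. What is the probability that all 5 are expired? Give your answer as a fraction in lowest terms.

There are C(16,5) = 4368 possible selections.
Selections with all expired: C(9,5) = 126.
Probability = 126/4368 = 3/104.

3/104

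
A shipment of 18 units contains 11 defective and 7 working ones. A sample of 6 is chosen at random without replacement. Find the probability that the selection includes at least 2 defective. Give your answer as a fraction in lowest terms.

77/78

There are C(18,6) = 18564 ways to choose the 6.
Count the complement (fewer than 2 defective): C(11,0)·C(7,6) + C(11,1)·C(7,5) = 7 + 231 = 238.
Probability = 1 − 238/18564 = 18326/18564 = 77/78.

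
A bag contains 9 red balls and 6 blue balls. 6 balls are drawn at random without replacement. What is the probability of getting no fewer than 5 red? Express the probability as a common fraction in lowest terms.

Total selections: C(15,6) = 5005.
Favorable selections (no fewer than 5 red): C(9,5)·C(6,1) + C(9,6)·C(6,0) = 756 + 84 = 840.
Probability = 840/5005 = 24/143.

24/143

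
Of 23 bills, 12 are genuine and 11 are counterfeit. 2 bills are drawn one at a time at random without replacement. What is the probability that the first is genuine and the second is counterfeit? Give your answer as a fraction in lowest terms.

Multiply the conditional probabilities at each draw: 12/23 · 11/22 = 132/506 = 6/23.

6/23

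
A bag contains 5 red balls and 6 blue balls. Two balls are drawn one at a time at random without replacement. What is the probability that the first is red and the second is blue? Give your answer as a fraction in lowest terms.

3/11

Multiply the conditional probabilities at each draw: 5/11 · 6/10 = 30/110 = 3/11.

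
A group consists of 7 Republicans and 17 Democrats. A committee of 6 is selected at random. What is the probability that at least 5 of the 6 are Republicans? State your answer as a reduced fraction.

13/4807

Total selections: C(24,6) = 134596.
Favorable selections (at least 5 Republicans): C(7,5)·C(17,1) + C(7,6)·C(17,0) = 357 + 7 = 364.
Probability = 364/134596 = 13/4807.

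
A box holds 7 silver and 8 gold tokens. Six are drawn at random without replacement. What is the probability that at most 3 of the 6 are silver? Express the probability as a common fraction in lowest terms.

10/13

There are C(15,6) = 5005 ways to choose the 6.
Count the complement (more than 3 silver): C(7,4)·C(8,2) + C(7,5)·C(8,1) + C(7,6)·C(8,0) = 980 + 168 + 7 = 1155.
Probability = 1 − 1155/5005 = 3850/5005 = 10/13.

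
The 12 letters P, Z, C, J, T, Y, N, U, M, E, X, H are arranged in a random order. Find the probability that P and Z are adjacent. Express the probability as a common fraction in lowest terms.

There are 12! = 479001600 arrangements.
Treat P and Z as a block: 11! arrangements of the blocks × 2 orders within the block = 2·39916800 = 79833600.
Probability = 79833600/479001600 = 1/6.

1/6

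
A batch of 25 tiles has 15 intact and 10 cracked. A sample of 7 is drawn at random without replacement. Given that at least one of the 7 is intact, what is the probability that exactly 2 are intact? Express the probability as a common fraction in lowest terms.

Work in counts. Selections with at least one intact: C(25,7) − C(10,7) = 480700 − 120 = 480580.
Of those, selections where exactly 2 are intact: C(15,2)·C(10,5) = 105·252 = 26460.
Conditional probability = 26460/480580 = 1323/24029.

1323/24029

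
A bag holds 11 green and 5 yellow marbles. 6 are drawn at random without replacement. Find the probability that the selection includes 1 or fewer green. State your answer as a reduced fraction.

1/728

There are C(16,6) = 8008 ways to choose the 6.
Favorable selections (1 or fewer green): C(11,1)·C(5,5) = 11.
Probability = 11/8008 = 1/728.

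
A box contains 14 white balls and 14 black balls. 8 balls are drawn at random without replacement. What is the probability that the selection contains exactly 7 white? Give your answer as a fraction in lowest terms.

16/1035

Total number of selections: C(28,8) = 3108105.
Selections with exactly 7 white: choose 7 of the 14 white and 1 of the 14 black, C(14,7)·C(14,1) = 3432·14 = 48048.
Probability = 48048/3108105 = 16/1035.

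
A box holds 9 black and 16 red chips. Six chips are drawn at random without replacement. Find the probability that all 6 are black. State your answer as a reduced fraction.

3/6325

There are C(25,6) = 177100 possible selections.
Selections with all black: C(9,6) = 84.
Probability = 84/177100 = 3/6325.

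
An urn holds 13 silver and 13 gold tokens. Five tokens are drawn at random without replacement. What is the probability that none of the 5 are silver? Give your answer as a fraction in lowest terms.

There are C(26,5) = 65780 possible selections.
Selections with no silver (all gold): C(13,5) = 1287.
Probability = 1287/65780 = 9/460.

9/460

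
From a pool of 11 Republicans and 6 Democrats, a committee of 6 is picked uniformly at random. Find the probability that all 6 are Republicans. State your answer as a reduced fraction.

33/884

There are C(17,6) = 12376 possible selections.
Selections with all Republicans: C(11,6) = 462.
Probability = 462/12376 = 33/884.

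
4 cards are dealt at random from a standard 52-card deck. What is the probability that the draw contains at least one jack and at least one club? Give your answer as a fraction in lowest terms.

52799/270725

There are C(52,4) = 270725 possible draws.
By inclusion-exclusion on the complements, draws missing all jacks or all clubs: C(48,4) + C(39,4) − C(36,4) = 194580 + 82251 − 58905 = 217926.
So draws with at least one of each: 270725 − 217926 = 52799, probability 52799/270725.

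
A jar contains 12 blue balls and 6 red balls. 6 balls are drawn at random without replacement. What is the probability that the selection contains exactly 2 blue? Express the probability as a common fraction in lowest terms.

165/3094

Total number of selections: C(18,6) = 18564.
Selections with exactly 2 blue: choose 2 of the 12 blue and 4 of the 6 red, C(12,2)·C(6,4) = 66·15 = 990.
Probability = 990/18564 = 165/3094.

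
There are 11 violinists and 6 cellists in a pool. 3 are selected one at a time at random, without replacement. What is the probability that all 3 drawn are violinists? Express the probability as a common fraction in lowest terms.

33/136

Multiply the conditional probabilities at each draw: 11/17 · 10/16 · 9/15 = 990/4080 = 33/136.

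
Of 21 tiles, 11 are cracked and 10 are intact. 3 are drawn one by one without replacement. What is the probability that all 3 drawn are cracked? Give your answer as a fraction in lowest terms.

33/266

Multiply the conditional probabilities at each draw: 11/21 · 10/20 · 9/19 = 990/7980 = 33/266.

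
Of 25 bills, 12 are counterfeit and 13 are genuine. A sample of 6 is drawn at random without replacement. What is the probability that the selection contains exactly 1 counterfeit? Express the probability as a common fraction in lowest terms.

The sample space is all 6-subsets of the 25: C(25,6) = 177100.
Selections with exactly 1 counterfeit: choose 1 of the 12 counterfeit and 5 of the 13 genuine, C(12,1)·C(13,5) = 12·1287 = 15444.
Probability = 15444/177100 = 351/4025.

351/4025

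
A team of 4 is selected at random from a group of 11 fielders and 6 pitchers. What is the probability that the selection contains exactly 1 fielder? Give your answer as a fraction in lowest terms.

There are C(17,4) = 2380 ways to choose 4 from 17.
Selections with exactly 1 fielder: choose 1 of the 11 fielders and 3 of the 6 pitchers, C(11,1)·C(6,3) = 11·20 = 220.
Probability = 220/2380 = 11/119.

11/119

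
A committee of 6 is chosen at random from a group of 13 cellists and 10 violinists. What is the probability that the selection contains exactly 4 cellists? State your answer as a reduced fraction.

Total number of selections: C(23,6) = 100947.
Selections with exactly 4 cellists: choose 4 of the 13 cellists and 2 of the 10 violinists, C(13,4)·C(10,2) = 715·45 = 32175.
Probability = 32175/100947 = 975/3059.

975/3059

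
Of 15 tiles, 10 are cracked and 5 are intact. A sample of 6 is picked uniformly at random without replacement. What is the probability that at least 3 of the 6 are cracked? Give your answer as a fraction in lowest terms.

954/1001

There are C(15,6) = 5005 ways to choose the 6.
Favorable selections (at least 3 cracked): C(10,3)·C(5,3) + C(10,4)·C(5,2) + C(10,5)·C(5,1) + C(10,6)·C(5,0) = 1200 + 2100 + 1260 + 210 = 4770.
Probability = 4770/5005 = 954/1001.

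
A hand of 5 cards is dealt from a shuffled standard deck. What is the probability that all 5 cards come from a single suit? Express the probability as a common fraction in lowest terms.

33/16660

There are C(52,5) = 2598960 possible 5-card hands.
Hands of one suit: 4 suits × C(13,5) = 4·1287 = 5148.
Probability = 5148/2598960 = 33/16660.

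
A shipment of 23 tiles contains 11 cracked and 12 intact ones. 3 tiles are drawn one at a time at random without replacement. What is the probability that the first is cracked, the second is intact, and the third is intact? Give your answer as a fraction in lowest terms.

22/161

Multiply the conditional probabilities at each draw: 11/23 · 12/22 · 11/21 = 1452/10626 = 22/161.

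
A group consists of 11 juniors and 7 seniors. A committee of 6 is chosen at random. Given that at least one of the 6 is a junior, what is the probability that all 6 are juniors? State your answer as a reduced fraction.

6/241

Work in counts. Selections with at least one junior: C(18,6) − C(7,6) = 18564 − 7 = 18557.
Of those, selections where all 6 are juniors: C(11,6) = 462.
Conditional probability = 462/18557 = 6/241.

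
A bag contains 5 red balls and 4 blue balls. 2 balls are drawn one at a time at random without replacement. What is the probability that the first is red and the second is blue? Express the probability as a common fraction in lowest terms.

Multiply the conditional probabilities at each draw: 5/9 · 4/8 = 20/72 = 5/18.

5/18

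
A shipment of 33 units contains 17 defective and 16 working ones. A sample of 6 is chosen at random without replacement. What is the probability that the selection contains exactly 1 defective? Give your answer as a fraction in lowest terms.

663/9889

Total number of selections: C(33,6) = 1107568.
Selections with exactly 1 defective: choose 1 of the 17 defective and 5 of the 16 working, C(17,1)·C(16,5) = 17·4368 = 74256.
Probability = 74256/1107568 = 663/9889.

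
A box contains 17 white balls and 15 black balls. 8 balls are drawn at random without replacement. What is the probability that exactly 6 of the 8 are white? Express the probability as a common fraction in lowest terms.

There are C(32,8) = 10518300 ways to choose 8 from 32.
Selections with exactly 6 white: choose 6 of the 17 white and 2 of the 15 black, C(17,6)·C(15,2) = 12376·105 = 1299480.
Probability = 1299480/10518300 = 1666/13485.

1666/13485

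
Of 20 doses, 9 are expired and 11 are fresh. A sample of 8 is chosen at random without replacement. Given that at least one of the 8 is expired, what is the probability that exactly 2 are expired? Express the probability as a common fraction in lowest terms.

5544/41935

Work in counts. Selections with at least one expired: C(20,8) − C(11,8) = 125970 − 165 = 125805.
Of those, selections where exactly 2 are expired: C(9,2)·C(11,6) = 36·462 = 16632.
Conditional probability = 16632/125805 = 5544/41935.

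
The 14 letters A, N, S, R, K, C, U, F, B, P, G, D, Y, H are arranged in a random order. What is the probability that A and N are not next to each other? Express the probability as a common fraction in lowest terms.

6/7

There are 14! = 87178291200 arrangements.
Arrangements with A and N adjacent: 2·13! = 12454041600.
So not adjacent: 87178291200 − 12454041600 = 74724249600, probability 74724249600/87178291200 = 6/7.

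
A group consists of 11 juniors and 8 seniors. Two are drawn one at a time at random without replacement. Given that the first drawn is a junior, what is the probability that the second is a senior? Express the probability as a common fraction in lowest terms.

After removing one junior, 18 remain: 10 juniors and 8 seniors.
So the probability the next is a senior is 8/18 = 4/9.

4/9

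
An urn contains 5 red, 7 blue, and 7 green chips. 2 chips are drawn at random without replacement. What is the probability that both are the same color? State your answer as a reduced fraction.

52/171

There are C(19,2) = 171 ways to draw 2 chips.
All same color: C(5,2) + C(7,2) + C(7,2) = 10 + 21 + 21 = 52.
Probability = 52/171.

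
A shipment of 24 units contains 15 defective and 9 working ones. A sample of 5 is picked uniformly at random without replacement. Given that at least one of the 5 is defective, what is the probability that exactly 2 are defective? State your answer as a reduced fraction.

210/1009

Work in counts. Selections with at least one defective: C(24,5) − C(9,5) = 42504 − 126 = 42378.
Of those, selections where exactly 2 are defective: C(15,2)·C(9,3) = 105·84 = 8820.
Conditional probability = 8820/42378 = 210/1009.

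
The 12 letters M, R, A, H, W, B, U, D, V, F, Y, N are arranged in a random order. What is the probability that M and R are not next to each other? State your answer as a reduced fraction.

There are 12! = 479001600 arrangements.
Arrangements with M and R adjacent: 2·11! = 79833600.
So not adjacent: 479001600 − 79833600 = 399168000, probability 399168000/479001600 = 5/6.

5/6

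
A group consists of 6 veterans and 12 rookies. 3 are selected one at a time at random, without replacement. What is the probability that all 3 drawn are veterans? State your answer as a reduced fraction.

Multiply the conditional probabilities at each draw: 6/18 · 5/17 · 4/16 = 120/4896 = 5/204.

5/204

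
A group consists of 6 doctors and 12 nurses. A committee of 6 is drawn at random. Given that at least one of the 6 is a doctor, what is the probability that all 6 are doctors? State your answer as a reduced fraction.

1/17640

Work in counts. Selections with at least one doctor: C(18,6) − C(12,6) = 18564 − 924 = 17640.
Of those, selections where all 6 are doctors: C(6,6) = 1.
Conditional probability = 1/17640.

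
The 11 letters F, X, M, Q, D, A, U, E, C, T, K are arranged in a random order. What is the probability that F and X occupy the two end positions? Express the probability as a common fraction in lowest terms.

There are 11! = 39916800 arrangements.
Place F and X at the ends in 2 ways, arrange the remaining 9 in 9! = 362880 ways: 2·362880 = 725760.
Probability = 725760/39916800 = 1/55.

1/55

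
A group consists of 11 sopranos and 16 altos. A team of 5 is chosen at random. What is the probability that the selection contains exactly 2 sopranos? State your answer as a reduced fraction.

3080/8073

There are C(27,5) = 80730 ways to choose 5 from 27.
Selections with exactly 2 sopranos: choose 2 of the 11 sopranos and 3 of the 16 altos, C(11,2)·C(16,3) = 55·560 = 30800.
Probability = 30800/80730 = 3080/8073.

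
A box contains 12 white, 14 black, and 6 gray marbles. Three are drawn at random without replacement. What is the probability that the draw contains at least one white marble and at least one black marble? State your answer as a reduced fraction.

189/310

There are C(32,3) = 4960 possible draws.
By inclusion-exclusion on the complements, draws missing all white or all black: C(20,3) + C(18,3) − C(6,3) = 1140 + 816 − 20 = 1936.
So draws with at least one of each: 4960 − 1936 = 3024, probability 3024/4960 = 189/310.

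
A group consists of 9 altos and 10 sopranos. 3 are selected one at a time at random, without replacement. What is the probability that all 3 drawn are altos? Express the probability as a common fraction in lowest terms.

28/323

Multiply the conditional probabilities at each draw: 9/19 · 8/18 · 7/17 = 504/5814 = 28/323.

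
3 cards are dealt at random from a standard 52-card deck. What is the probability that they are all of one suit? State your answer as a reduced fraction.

22/425

There are C(52,3) = 22100 possible 3-card hands.
Hands of one suit: 4 suits × C(13,3) = 4·286 = 1144.
Probability = 1144/22100 = 22/425.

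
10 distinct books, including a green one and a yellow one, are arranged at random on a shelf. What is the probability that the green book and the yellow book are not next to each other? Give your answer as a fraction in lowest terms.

4/5

There are 10! = 3628800 arrangements.
Arrangements with the green book and the yellow book adjacent: 2·9! = 725760.
So not adjacent: 3628800 − 725760 = 2903040, probability 2903040/3628800 = 4/5.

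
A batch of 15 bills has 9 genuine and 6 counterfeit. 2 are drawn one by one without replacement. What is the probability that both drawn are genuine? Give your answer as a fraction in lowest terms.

12/35

Multiply the conditional probabilities at each draw: 9/15 · 8/14 = 72/210 = 12/35.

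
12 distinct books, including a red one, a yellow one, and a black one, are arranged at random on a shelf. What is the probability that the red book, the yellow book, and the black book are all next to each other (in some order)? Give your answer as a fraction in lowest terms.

There are 12! = 479001600 arrangements.
Treat the three as one block: 10! placements × 3! orders within the block = 3628800·6 = 21772800.
Probability = 21772800/479001600 = 1/22.

1/22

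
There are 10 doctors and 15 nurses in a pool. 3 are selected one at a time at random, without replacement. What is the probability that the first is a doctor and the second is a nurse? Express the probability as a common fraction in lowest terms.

Multiply the conditional probabilities at each draw: 10/25 · 15/24 = 150/600 = 1/4.

1/4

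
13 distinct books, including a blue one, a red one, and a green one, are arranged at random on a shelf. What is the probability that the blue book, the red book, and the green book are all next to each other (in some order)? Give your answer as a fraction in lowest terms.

1/26

There are 13! = 6227020800 arrangements.
Treat the three as one block: 11! placements × 3! orders within the block = 39916800·6 = 239500800.
Probability = 239500800/6227020800 = 1/26.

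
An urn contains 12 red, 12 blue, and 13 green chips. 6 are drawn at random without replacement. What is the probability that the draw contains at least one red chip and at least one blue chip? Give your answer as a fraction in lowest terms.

There are C(37,6) = 2324784 possible draws.
By inclusion-exclusion on the complements, draws missing all red or all blue: C(25,6) + C(25,6) − C(13,6) = 177100 + 177100 − 1716 = 352484.
So draws with at least one of each: 2324784 − 352484 = 1972300, probability 1972300/2324784 = 44825/52836.

44825/52836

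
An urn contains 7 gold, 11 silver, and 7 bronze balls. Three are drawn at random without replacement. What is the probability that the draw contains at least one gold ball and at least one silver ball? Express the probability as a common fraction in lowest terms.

231/460

There are C(25,3) = 2300 possible draws.
By inclusion-exclusion on the complements, draws missing all gold or all silver: C(18,3) + C(14,3) − C(7,3) = 816 + 364 − 35 = 1145.
So draws with at least one of each: 2300 − 1145 = 1155, probability 1155/2300 = 231/460.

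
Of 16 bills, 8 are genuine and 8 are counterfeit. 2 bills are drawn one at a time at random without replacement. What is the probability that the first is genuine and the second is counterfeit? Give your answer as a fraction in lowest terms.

4/15

Multiply the conditional probabilities at each draw: 8/16 · 8/15 = 64/240 = 4/15.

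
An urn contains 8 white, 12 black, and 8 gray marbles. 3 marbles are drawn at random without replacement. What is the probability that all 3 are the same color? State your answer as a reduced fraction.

83/819

There are C(28,3) = 3276 ways to draw 3 marbles.
All same color: C(8,3) + C(12,3) + C(8,3) = 56 + 220 + 56 = 332.
Probability = 332/3276 = 83/819.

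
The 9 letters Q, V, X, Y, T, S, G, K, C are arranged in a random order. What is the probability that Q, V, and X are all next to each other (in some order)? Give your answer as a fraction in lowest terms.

1/12

There are 9! = 362880 arrangements.
Treat the three as one block: 7! placements × 3! orders within the block = 5040·6 = 30240.
Probability = 30240/362880 = 1/12.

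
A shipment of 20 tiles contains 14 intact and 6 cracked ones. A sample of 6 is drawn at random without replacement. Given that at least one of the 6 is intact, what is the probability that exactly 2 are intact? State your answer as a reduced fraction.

Work in counts. Selections with at least one intact: C(20,6) − C(6,6) = 38760 − 1 = 38759.
Of those, selections where exactly 2 are intact: C(14,2)·C(6,4) = 91·15 = 1365.
Conditional probability = 1365/38759 = 195/5537.

195/5537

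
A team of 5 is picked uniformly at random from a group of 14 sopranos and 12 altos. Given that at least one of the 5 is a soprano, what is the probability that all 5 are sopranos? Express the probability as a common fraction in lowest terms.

Work in counts. Selections with at least one soprano: C(26,5) − C(12,5) = 65780 − 792 = 64988.
Of those, selections where all 5 are sopranos: C(14,5) = 2002.
Conditional probability = 2002/64988 = 13/422.

13/422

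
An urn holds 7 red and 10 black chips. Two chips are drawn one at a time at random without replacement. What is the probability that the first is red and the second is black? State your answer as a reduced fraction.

35/136

Multiply the conditional probabilities at each draw: 7/17 · 10/16 = 70/272 = 35/136.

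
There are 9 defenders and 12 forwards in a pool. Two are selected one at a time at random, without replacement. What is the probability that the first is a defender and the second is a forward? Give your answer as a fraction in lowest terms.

Multiply the conditional probabilities at each draw: 9/21 · 12/20 = 108/420 = 9/35.

9/35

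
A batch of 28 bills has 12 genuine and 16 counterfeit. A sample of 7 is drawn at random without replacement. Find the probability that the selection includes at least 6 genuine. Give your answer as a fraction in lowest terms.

59/4485

There are C(28,7) = 1184040 ways to choose the 7.
Favorable selections (at least 6 genuine): C(12,6)·C(16,1) + C(12,7)·C(16,0) = 14784 + 792 = 15576.
Probability = 15576/1184040 = 59/4485.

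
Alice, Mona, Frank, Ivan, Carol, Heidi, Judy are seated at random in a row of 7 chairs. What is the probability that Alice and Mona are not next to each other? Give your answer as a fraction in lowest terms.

There are 7! = 5040 arrangements.
Arrangements with Alice and Mona adjacent: 2·6! = 1440.
So not adjacent: 5040 − 1440 = 3600, probability 3600/5040 = 5/7.

5/7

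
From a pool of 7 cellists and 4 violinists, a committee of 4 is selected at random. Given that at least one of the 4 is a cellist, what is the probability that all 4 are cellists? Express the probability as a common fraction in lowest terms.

5/47

Work in counts. Selections with at least one cellist: C(11,4) − C(4,4) = 330 − 1 = 329.
Of those, selections where all 4 are cellists: C(7,4) = 35.
Conditional probability = 35/329 = 5/47.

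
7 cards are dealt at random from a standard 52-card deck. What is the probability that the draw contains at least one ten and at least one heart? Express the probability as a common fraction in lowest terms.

There are C(52,7) = 133784560 possible draws.
By inclusion-exclusion on the complements, draws missing all tens or all hearts: C(48,7) + C(39,7) − C(36,7) = 73629072 + 15380937 − 8347680 = 80662329.
So draws with at least one of each: 133784560 − 80662329 = 53122231, probability 53122231/133784560.

53122231/133784560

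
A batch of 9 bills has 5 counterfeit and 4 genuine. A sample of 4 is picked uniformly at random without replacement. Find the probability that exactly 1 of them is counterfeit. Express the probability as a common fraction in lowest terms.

10/63

Total number of selections: C(9,4) = 126.
Selections with exactly 1 counterfeit: choose 1 of the 5 counterfeit and 3 of the 4 genuine, C(5,1)·C(4,3) = 5·4 = 20.
Probability = 20/126 = 10/63.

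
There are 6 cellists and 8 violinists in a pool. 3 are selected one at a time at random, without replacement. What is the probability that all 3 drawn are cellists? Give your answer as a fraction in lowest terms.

Multiply the conditional probabilities at each draw: 6/14 · 5/13 · 4/12 = 120/2184 = 5/91.

5/91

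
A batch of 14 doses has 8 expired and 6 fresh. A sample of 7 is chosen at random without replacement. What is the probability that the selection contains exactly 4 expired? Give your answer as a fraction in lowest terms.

Total number of selections: C(14,7) = 3432.
Selections with exactly 4 expired: choose 4 of the 8 expired and 3 of the 6 fresh, C(8,4)·C(6,3) = 70·20 = 1400.
Probability = 1400/3432 = 175/429.

175/429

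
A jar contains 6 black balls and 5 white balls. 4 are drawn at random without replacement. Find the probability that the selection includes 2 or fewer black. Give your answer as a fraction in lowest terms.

Total selections: C(11,4) = 330.
Favorable selections (2 or fewer black): C(6,0)·C(5,4) + C(6,1)·C(5,3) + C(6,2)·C(5,2) = 5 + 60 + 150 = 215.
Probability = 215/330 = 43/66.

43/66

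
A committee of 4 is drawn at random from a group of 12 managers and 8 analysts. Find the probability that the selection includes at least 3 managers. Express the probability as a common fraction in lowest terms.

451/969

Total selections: C(20,4) = 4845.
Favorable selections (at least 3 managers): C(12,3)·C(8,1) + C(12,4)·C(8,0) = 1760 + 495 = 2255.
Probability = 2255/4845 = 451/969.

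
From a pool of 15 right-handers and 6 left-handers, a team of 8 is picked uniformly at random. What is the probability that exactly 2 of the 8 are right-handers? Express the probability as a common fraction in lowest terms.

Total number of selections: C(21,8) = 203490.
Selections with exactly 2 right-handers: choose 2 of the 15 right-handers and 6 of the 6 left-handers, C(15,2)·C(6,6) = 105·1 = 105.
Probability = 105/203490 = 1/1938.

1/1938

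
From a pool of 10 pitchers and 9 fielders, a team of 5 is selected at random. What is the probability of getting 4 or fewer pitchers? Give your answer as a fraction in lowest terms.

316/323

There are C(19,5) = 11628 ways to choose the 5.
Favorable selections (4 or fewer pitchers): C(10,0)·C(9,5) + C(10,1)·C(9,4) + C(10,2)·C(9,3) + C(10,3)·C(9,2) + C(10,4)·C(9,1) = 126 + 1260 + 3780 + 4320 + 1890 = 11376.
Probability = 11376/11628 = 316/323.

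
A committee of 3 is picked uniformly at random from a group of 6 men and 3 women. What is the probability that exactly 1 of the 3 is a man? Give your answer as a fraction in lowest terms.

Total number of selections: C(9,3) = 84.
Selections with exactly 1 man: choose 1 of the 6 men and 2 of the 3 women, C(6,1)·C(3,2) = 6·3 = 18.
Probability = 18/84 = 3/14.

3/14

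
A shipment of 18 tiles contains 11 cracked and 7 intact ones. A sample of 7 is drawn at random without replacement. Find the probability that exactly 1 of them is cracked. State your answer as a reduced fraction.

77/31824

The sample space is all 7-subsets of the 18: C(18,7) = 31824.
Selections with exactly 1 cracked: choose 1 of the 11 cracked and 6 of the 7 intact, C(11,1)·C(7,6) = 11·7 = 77.
Probability = 77/31824.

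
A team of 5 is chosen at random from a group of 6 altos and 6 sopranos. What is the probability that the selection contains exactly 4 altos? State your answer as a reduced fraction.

Total number of selections: C(12,5) = 792.
Selections with exactly 4 altos: choose 4 of the 6 altos and 1 of the 6 sopranos, C(6,4)·C(6,1) = 15·6 = 90.
Probability = 90/792 = 5/44.

5/44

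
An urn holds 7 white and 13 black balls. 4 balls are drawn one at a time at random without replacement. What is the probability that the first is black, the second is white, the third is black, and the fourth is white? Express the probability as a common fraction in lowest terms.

Multiply the conditional probabilities at each draw: 13/20 · 7/19 · 12/18 · 6/17 = 6552/116280 = 91/1615.

91/1615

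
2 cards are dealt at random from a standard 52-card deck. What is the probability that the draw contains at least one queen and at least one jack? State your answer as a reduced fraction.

There are C(52,2) = 1326 possible draws.
By inclusion-exclusion on the complements, draws missing all queens or all jacks: C(48,2) + C(48,2) − C(44,2) = 1128 + 1128 − 946 = 1310.
So draws with at least one of each: 1326 − 1310 = 16, probability 16/1326 = 8/663.

8/663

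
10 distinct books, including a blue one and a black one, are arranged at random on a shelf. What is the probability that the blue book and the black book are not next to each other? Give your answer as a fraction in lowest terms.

There are 10! = 3628800 arrangements.
Arrangements with the blue book and the black book adjacent: 2·9! = 725760.
So not adjacent: 3628800 − 725760 = 2903040, probability 2903040/3628800 = 4/5.

4/5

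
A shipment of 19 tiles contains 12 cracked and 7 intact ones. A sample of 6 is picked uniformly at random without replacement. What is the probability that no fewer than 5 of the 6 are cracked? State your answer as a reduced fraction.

There are C(19,6) = 27132 ways to choose the 6.
Favorable selections (no fewer than 5 cracked): C(12,5)·C(7,1) + C(12,6)·C(7,0) = 5544 + 924 = 6468.
Probability = 6468/27132 = 77/323.

77/323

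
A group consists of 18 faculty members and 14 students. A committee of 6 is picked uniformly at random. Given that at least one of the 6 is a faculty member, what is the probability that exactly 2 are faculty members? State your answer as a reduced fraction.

7293/43009

Work in counts. Selections with at least one faculty member: C(32,6) − C(14,6) = 906192 − 3003 = 903189.
Of those, selections where exactly 2 are faculty members: C(18,2)·C(14,4) = 153·1001 = 153153.
Conditional probability = 153153/903189 = 7293/43009.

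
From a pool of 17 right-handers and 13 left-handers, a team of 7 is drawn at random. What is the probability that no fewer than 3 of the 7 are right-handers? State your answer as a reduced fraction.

391/435

Total selections: C(30,7) = 2035800.
Count the complement (fewer than 3 right-handers): C(17,0)·C(13,7) + C(17,1)·C(13,6) + C(17,2)·C(13,5) = 1716 + 29172 + 175032 = 205920.
Probability = 1 − 205920/2035800 = 1829880/2035800 = 391/435.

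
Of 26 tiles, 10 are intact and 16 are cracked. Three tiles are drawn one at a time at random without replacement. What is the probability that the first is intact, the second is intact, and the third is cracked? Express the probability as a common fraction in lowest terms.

Multiply the conditional probabilities at each draw: 10/26 · 9/25 · 16/24 = 1440/15600 = 6/65.

6/65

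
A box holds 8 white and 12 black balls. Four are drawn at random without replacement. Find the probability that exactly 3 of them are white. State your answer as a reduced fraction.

224/1615

There are C(20,4) = 4845 ways to choose 4 from 20.
Selections with exactly 3 white: choose 3 of the 8 white and 1 of the 12 black, C(8,3)·C(12,1) = 56·12 = 672.
Probability = 672/4845 = 224/1615.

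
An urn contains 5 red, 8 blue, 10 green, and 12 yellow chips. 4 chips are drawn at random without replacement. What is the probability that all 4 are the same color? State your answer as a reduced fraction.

There are C(35,4) = 52360 ways to draw 4 chips.
All same color: C(5,4) + C(8,4) + C(10,4) + C(12,4) = 5 + 70 + 210 + 495 = 780.
Probability = 780/52360 = 39/2618.

39/2618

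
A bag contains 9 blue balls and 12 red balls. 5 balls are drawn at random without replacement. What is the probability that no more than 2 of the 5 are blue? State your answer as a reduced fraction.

11/17

There are C(21,5) = 20349 ways to choose the 5.
Favorable selections (no more than 2 blue): C(9,0)·C(12,5) + C(9,1)·C(12,4) + C(9,2)·C(12,3) = 792 + 4455 + 7920 = 13167.
Probability = 13167/20349 = 11/17.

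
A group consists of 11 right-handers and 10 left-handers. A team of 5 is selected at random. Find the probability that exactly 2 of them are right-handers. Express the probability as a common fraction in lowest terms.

There are C(21,5) = 20349 ways to choose 5 from 21.
Selections with exactly 2 right-handers: choose 2 of the 11 right-handers and 3 of the 10 left-handers, C(11,2)·C(10,3) = 55·120 = 6600.
Probability = 6600/20349 = 2200/6783.

2200/6783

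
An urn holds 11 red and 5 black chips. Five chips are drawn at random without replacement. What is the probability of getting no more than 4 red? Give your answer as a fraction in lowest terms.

There are C(16,5) = 4368 ways to choose the 5.
Favorable selections (no more than 4 red): C(11,0)·C(5,5) + C(11,1)·C(5,4) + C(11,2)·C(5,3) + C(11,3)·C(5,2) + C(11,4)·C(5,1) = 1 + 55 + 550 + 1650 + 1650 = 3906.
Probability = 3906/4368 = 93/104.

93/104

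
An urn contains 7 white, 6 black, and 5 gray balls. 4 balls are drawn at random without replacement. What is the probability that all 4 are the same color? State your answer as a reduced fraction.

There are C(18,4) = 3060 ways to draw 4 balls.
All same color: C(7,4) + C(6,4) + C(5,4) = 35 + 15 + 5 = 55.
Probability = 55/3060 = 11/612.

11/612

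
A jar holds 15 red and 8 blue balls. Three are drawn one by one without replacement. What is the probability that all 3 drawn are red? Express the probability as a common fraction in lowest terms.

Multiply the conditional probabilities at each draw: 15/23 · 14/22 · 13/21 = 2730/10626 = 65/253.

65/253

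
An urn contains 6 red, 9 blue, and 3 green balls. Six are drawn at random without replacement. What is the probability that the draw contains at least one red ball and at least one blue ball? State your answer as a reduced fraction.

There are C(18,6) = 18564 possible draws.
By inclusion-exclusion on the complements, draws missing all red or all blue: C(12,6) + C(9,6) − C(3,6) = 924 + 84 − 0 = 1008.
So draws with at least one of each: 18564 − 1008 = 17556, probability 17556/18564 = 209/221.

209/221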